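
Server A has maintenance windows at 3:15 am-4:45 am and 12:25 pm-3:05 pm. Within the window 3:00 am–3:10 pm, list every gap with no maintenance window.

The merged coverage is 3:15 am–4:45 am, 12:25 pm–3:05 pm.
Uncovered inside 3:00 am–3:10 pm: 3:00 am–3:15 am, 4:45 am–12:25 pm, 3:05 pm–3:10 pm.

3:00 am–3:15 am, 4:45 am–12:25 pm, 3:05 pm–3:10 pm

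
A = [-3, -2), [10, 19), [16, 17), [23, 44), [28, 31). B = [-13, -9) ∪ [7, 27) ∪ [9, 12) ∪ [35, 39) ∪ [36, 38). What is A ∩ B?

First set merges to [-3, -2), [10, 19), [23, 44).
Second set merges to [-13, -9), [7, 27), [35, 39).
[-3, -2) meets no B interval.
[10, 19) ∩ B → [10, 19).
[23, 44) ∩ B → [23, 27), [35, 39).

[10, 19) ∪ [23, 27) ∪ [35, 39)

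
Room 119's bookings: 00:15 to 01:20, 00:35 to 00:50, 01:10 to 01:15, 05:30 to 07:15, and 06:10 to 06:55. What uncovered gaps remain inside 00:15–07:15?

After merging, the occupied span is 00:15-01:20, 05:30-07:15.
Gaps within 00:15-07:15: 01:20-05:30.

01:20-05:30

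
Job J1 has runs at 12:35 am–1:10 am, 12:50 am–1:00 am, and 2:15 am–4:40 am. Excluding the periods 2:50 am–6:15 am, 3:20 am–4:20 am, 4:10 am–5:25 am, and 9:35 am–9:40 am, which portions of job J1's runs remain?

Merge the first list: 12:35 am–1:10 am, 2:15 am–4:40 am.
Merge the second list: 2:50 am–6:15 am, 9:35 am–9:40 am.
12:35 am–1:10 am: no B overlap → unchanged.
2:15 am–4:40 am minus B → 2:15 am–2:50 am.

12:35 am–1:10 am, 2:15 am–2:50 am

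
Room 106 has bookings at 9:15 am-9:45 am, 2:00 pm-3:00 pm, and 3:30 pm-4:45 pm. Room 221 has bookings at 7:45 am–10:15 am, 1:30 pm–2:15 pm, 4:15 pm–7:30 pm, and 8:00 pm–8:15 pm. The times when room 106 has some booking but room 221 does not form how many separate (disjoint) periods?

A \ B = 2:15 pm–3:00 pm, 3:30 pm–4:15 pm.
That is 2 disjoint pieces.

2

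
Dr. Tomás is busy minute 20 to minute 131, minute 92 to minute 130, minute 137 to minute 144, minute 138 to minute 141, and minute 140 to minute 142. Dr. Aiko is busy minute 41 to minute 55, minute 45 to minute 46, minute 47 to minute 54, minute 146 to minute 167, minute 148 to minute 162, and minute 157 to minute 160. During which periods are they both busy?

minute 41 to minute 55

A, merged: minute 20 to minute 131, minute 137 to minute 144.
B, merged: minute 41 to minute 55, minute 146 to minute 167.
minute 20 to minute 131 meets the second set on minute 41 to minute 55.
minute 137 to minute 144: no overlap with the second set.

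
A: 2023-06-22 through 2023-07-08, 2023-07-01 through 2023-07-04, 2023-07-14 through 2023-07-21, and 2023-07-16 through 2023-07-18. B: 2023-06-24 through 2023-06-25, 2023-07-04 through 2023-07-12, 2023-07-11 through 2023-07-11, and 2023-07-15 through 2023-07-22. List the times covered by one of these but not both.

2023-06-22 through 2023-06-23, 2023-06-26 through 2023-07-03, 2023-07-09 through 2023-07-12, 2023-07-14 through 2023-07-14, 2023-07-22 through 2023-07-22

A, merged: 2023-06-22 through 2023-07-08, 2023-07-14 through 2023-07-21.
B, merged: 2023-06-24 through 2023-06-25, 2023-07-04 through 2023-07-12, 2023-07-15 through 2023-07-22.
A \ B = 2023-06-22 through 2023-06-23, 2023-06-26 through 2023-07-03, 2023-07-14 through 2023-07-14.
B \ A = 2023-07-09 through 2023-07-12, 2023-07-22 through 2023-07-22.
Union of the two gives the symmetric difference.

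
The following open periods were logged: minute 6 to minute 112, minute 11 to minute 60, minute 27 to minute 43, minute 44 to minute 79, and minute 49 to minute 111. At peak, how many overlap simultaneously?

Walk the sorted start/end points keeping a running depth.
The depth first hits 4 at minute 49.

4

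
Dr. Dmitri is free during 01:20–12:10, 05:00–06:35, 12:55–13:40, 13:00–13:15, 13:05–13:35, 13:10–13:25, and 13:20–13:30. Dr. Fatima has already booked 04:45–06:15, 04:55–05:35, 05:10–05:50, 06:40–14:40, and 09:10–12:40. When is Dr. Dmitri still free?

01:20–04:45, 06:15–06:40

First set merges to 01:20–12:10, 12:55–13:40.
Second set merges to 04:45–06:15, 06:40–14:40.
01:20–12:10 \ B = 01:20–04:45, 06:15–06:40.
12:55–13:40: entirely removed.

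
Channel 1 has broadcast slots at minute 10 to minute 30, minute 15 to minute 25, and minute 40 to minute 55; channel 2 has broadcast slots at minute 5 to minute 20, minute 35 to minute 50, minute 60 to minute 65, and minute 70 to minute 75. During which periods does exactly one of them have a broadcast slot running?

First set merges to minute 10 to minute 30, minute 40 to minute 55.
A but not B: minute 20 to minute 30, minute 50 to minute 55.
B but not A: minute 5 to minute 10, minute 35 to minute 40, minute 60 to minute 65, minute 70 to minute 75.
Combining gives A △ B.

minute 5 to minute 10, minute 20 to minute 30, minute 35 to minute 40, minute 50 to minute 55, minute 60 to minute 65, minute 70 to minute 75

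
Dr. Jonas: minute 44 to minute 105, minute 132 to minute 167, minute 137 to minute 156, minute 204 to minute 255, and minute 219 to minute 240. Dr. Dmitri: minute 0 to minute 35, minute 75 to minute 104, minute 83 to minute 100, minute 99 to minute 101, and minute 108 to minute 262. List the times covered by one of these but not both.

Merge the first list: minute 44 to minute 105, minute 132 to minute 167, minute 204 to minute 255.
Merge the second list: minute 0 to minute 35, minute 75 to minute 104, minute 108 to minute 262.
A \ B = minute 44 to minute 75, minute 104 to minute 105.
B \ A = minute 0 to minute 35, minute 108 to minute 132, minute 167 to minute 204, minute 255 to minute 262.
Union of the two gives the symmetric difference.

minute 0 to minute 35, minute 44 to minute 75, minute 104 to minute 105, minute 108 to minute 132, minute 167 to minute 204, minute 255 to minute 262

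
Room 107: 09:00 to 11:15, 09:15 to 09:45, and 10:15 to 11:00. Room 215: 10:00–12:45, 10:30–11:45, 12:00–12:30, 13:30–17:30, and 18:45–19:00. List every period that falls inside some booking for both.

10:00–11:15

Merge the first list: 09:00–11:15.
Merge the second list: 10:00–12:45, 13:30–17:30, 18:45–19:00.
09:00–11:15 ∩ B → 10:00–11:15.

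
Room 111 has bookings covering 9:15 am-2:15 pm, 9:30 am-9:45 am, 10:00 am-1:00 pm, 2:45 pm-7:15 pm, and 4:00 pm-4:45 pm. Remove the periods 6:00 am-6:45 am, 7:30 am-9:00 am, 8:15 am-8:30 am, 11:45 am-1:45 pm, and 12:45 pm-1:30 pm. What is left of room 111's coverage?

Merge the first list: 9:15 am-2:15 pm, 2:45 pm-7:15 pm.
Merge the second list: 6:00 am-6:45 am, 7:30 am-9:00 am, 11:45 am-1:45 pm.
9:15 am-2:15 pm with B removed leaves 9:15 am-11:45 am, 1:45 pm-2:15 pm.
2:45 pm-7:15 pm is untouched.

9:15 am-11:45 am, 1:45 pm-2:15 pm, 2:45 pm-7:15 pm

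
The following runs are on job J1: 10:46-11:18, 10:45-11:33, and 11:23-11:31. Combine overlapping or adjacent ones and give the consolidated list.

10:45-11:33

Sort by start: 10:45-11:33, 10:46-11:18, 11:23-11:31.
10:46-11:18 overlaps/touches 10:45-11:33 → extend to 10:45-11:33.
11:23-11:31 overlaps/touches 10:45-11:33 → extend to 10:45-11:33.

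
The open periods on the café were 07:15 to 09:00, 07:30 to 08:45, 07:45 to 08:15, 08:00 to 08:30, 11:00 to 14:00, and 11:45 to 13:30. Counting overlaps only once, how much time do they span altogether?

Merged: 07:15-09:00, 11:00-14:00.
Lengths: 1 h 45 min + 3 h = 4 h 45 min.

4 h 45 min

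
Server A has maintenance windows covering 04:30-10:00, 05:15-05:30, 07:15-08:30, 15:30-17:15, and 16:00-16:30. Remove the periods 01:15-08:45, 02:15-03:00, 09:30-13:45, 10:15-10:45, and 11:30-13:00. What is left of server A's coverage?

A, merged: 04:30–10:00, 15:30–17:15.
B, merged: 01:15–08:45, 09:30–13:45.
04:30–10:00 \ B = 08:45–09:30.
15:30–17:15: nothing removed.

08:45–09:30, 15:30–17:15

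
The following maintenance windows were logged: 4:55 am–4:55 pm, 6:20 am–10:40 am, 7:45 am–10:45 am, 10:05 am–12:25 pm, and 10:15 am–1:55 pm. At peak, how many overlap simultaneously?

5

Sweep endpoints in order; track running count of active intervals.
Peak of 5 reached at 10:15 am.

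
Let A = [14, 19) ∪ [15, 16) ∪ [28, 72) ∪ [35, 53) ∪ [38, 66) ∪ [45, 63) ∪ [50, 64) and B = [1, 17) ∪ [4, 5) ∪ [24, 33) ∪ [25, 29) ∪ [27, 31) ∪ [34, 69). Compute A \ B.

A, merged: [14, 19), [28, 72).
B, merged: [1, 17), [24, 33), [34, 69).
[14, 19) with B removed leaves [17, 19).
[28, 72) with B removed leaves [33, 34), [69, 72).

[17, 19) ∪ [33, 34) ∪ [69, 72)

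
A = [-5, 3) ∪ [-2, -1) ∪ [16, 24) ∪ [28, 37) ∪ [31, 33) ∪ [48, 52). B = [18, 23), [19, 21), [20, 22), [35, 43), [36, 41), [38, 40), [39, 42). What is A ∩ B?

Merge the first list: [-5, 3), [16, 24), [28, 37), [48, 52).
Merge the second list: [18, 23), [35, 43).
[-5, 3) meets no B interval.
[16, 24) ∩ B → [18, 23).
[28, 37) ∩ B → [35, 37).
[48, 52) meets no B interval.

[18, 23) ∪ [35, 37)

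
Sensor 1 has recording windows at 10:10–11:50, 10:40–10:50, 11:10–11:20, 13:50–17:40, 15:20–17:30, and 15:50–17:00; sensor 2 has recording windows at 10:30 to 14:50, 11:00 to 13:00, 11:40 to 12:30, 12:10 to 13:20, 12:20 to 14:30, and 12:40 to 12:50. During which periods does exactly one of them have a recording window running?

10:10–10:30, 11:50–13:50, 14:50–17:40

Merge the first list: 10:10–11:50, 13:50–17:40.
Merge the second list: 10:30–14:50.
Only in the first: 10:10–10:30, 14:50–17:40.
Only in the second: 11:50–13:50.
Together these are the periods covered by exactly one.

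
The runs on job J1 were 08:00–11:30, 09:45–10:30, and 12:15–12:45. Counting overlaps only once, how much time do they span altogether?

Merged: 08:00-11:30, 12:15-12:45.
Lengths: 3 h 30 min + 30 min = 4 h.

4 h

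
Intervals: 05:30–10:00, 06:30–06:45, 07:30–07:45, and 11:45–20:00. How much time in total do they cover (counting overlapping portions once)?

Merged: 05:30–10:00, 11:45–20:00.
Lengths: 4 h 30 min + 8 h 15 min = 12 h 45 min.

12 h 45 min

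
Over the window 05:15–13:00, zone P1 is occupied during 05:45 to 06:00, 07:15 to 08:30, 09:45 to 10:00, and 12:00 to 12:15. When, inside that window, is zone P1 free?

05:15–05:45, 06:00–07:15, 08:30–09:45, 10:00–12:00, 12:15–13:00

The merged coverage is 05:45–06:00, 07:15–08:30, 09:45–10:00, 12:00–12:15.
Uncovered inside 05:15–13:00: 05:15–05:45, 06:00–07:15, 08:30–09:45, 10:00–12:00, 12:15–13:00.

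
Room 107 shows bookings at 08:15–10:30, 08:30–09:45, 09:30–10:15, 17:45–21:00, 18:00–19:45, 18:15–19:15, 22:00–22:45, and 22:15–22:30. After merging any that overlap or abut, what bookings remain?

08:30-09:45 overlaps/touches 08:15-10:30 → extend to 08:15-10:30.
09:30-10:15 overlaps/touches 08:15-10:30 → extend to 08:15-10:30.
17:45-21:00 is disjoint → start new block.
18:00-19:45 overlaps/touches 17:45-21:00 → extend to 17:45-21:00.
18:15-19:15 overlaps/touches 17:45-21:00 → extend to 17:45-21:00.
22:00-22:45 is disjoint → start new block.
22:15-22:30 overlaps/touches 22:00-22:45 → extend to 22:00-22:45.

08:15-10:30, 17:45-21:00, 22:00-22:45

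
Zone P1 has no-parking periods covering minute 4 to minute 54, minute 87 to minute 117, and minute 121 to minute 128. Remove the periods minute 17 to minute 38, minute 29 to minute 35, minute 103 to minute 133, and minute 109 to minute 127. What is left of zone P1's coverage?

Second set merges to minute 17 to minute 38, minute 103 to minute 133.
minute 4 to minute 54 minus B → minute 4 to minute 17, minute 38 to minute 54.
minute 87 to minute 117 minus B → minute 87 to minute 103.
minute 121 to minute 128: fully covered by B → removed.

minute 4 to minute 17, minute 38 to minute 54, minute 87 to minute 103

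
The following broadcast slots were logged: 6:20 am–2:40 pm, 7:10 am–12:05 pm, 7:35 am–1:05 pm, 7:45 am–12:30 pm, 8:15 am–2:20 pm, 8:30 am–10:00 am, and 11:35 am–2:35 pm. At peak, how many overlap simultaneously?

Sweep endpoints in order; track running count of active intervals.
Peak of 6 reached at 8:30 am.

6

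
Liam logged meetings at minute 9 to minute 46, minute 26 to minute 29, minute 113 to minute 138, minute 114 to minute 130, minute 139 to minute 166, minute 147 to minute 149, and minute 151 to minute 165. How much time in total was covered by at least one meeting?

89 minutes

Merged: minute 9 to minute 46, minute 113 to minute 138, minute 139 to minute 166.
Lengths: 37 minutes + 25 minutes + 27 minutes = 89 minutes.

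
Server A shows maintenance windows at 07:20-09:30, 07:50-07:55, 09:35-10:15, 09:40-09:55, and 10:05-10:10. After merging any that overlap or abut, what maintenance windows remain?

07:50–07:55 overlaps/touches 07:20–09:30 → extend to 07:20–09:30.
09:35–10:15 is disjoint → start new block.
09:40–09:55 overlaps/touches 09:35–10:15 → extend to 09:35–10:15.
10:05–10:10 overlaps/touches 09:35–10:15 → extend to 09:35–10:15.

07:20–09:30, 09:35–10:15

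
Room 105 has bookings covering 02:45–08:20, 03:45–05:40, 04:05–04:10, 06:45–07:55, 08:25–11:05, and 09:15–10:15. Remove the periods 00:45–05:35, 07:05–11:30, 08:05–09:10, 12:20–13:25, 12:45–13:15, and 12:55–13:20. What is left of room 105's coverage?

First set merges to 02:45–08:20, 08:25–11:05.
Second set merges to 00:45–05:35, 07:05–11:30, 12:20–13:25.
02:45–08:20 minus B → 05:35–07:05.
08:25–11:05: fully covered by B → removed.

05:35–07:05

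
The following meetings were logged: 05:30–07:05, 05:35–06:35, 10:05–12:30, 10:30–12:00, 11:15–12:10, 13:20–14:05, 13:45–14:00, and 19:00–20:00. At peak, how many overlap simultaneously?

At 11:15, 3 of the intervals are simultaneously active.
No point has more.

3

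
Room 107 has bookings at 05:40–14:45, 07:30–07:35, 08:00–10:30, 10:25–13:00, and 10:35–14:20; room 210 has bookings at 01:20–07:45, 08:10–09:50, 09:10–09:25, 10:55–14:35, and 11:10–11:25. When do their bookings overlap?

First set merges to 05:40-14:45.
Second set merges to 01:20-07:45, 08:10-09:50, 10:55-14:35.
05:40-14:45 meets the second set on 05:40-07:45, 08:10-09:50, 10:55-14:35.

05:40-07:45, 08:10-09:50, 10:55-14:35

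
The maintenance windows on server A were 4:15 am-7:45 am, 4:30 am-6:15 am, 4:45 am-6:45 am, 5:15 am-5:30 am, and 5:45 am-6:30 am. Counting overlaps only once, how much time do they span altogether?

3 h 30 min

Merged: 4:15 am–7:45 am.
Length: 3 h 30 min.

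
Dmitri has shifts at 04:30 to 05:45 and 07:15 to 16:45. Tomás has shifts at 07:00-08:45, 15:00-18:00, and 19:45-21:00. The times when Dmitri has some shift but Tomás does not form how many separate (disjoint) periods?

2

A \ B = 04:30–05:45, 08:45–15:00.
That is 2 disjoint pieces.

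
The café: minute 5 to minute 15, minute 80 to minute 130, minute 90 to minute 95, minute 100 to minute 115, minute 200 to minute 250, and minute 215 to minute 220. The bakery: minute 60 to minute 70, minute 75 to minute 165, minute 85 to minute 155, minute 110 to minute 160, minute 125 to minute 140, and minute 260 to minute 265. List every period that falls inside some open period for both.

Merge the first list: minute 5 to minute 15, minute 80 to minute 130, minute 200 to minute 250.
Merge the second list: minute 60 to minute 70, minute 75 to minute 165, minute 260 to minute 265.
minute 5 to minute 15: no overlap with the second set.
minute 80 to minute 130 meets the second set on minute 80 to minute 130.
minute 200 to minute 250: no overlap with the second set.

minute 80 to minute 130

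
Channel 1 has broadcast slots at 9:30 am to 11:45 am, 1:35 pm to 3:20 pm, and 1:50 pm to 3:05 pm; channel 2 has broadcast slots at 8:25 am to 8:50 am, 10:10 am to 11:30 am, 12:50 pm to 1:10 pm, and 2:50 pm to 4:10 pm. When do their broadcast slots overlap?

A, merged: 9:30 am–11:45 am, 1:35 pm–3:20 pm.
9:30 am–11:45 am overlaps B on 10:10 am–11:30 am.
1:35 pm–3:20 pm overlaps B on 2:50 pm–3:20 pm.

10:10 am–11:30 am, 2:50 pm–3:20 pm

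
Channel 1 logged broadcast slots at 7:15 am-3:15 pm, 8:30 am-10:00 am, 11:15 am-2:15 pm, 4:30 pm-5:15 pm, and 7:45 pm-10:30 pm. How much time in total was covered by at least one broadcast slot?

Merged: 7:15 am–3:15 pm, 4:30 pm–5:15 pm, 7:45 pm–10:30 pm.
Lengths: 8 h + 45 min + 2 h 45 min = 11 h 30 min.

11 h 30 min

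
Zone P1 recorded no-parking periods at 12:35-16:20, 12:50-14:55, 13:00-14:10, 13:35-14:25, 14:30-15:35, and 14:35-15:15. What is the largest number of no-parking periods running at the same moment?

At 13:35, 4 of the intervals are simultaneously active.
No point has more.

4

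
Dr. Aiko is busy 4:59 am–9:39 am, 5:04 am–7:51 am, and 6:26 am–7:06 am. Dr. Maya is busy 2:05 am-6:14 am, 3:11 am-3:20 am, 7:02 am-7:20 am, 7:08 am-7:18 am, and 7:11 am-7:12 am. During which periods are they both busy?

First set merges to 4:59 am-9:39 am.
Second set merges to 2:05 am-6:14 am, 7:02 am-7:20 am.
4:59 am-9:39 am ∩ B → 4:59 am-6:14 am, 7:02 am-7:20 am.

4:59 am-6:14 am, 7:02 am-7:20 am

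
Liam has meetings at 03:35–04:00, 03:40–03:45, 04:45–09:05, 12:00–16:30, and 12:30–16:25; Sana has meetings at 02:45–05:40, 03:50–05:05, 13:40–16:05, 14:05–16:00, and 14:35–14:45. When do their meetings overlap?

03:35–04:00, 04:45–05:40, 13:40–16:05

Merge the first list: 03:35–04:00, 04:45–09:05, 12:00–16:30.
Merge the second list: 02:45–05:40, 13:40–16:05.
03:35–04:00 ∩ B → 03:35–04:00.
04:45–09:05 ∩ B → 04:45–05:40.
12:00–16:30 ∩ B → 13:40–16:05.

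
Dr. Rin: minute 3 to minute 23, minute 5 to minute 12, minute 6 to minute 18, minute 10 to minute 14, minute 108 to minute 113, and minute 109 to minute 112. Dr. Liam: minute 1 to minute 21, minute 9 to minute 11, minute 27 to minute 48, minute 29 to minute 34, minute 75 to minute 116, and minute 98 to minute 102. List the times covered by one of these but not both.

First set merges to minute 3 to minute 23, minute 108 to minute 113.
Second set merges to minute 1 to minute 21, minute 27 to minute 48, minute 75 to minute 116.
A \ B = minute 21 to minute 23.
B \ A = minute 1 to minute 3, minute 27 to minute 48, minute 75 to minute 108, minute 113 to minute 116.
Union of the two gives the symmetric difference.

minute 1 to minute 3, minute 21 to minute 23, minute 27 to minute 48, minute 75 to minute 108, minute 113 to minute 116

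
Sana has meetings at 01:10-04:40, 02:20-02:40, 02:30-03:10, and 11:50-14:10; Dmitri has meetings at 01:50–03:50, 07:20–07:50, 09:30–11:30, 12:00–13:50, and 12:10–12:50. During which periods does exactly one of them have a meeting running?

01:10–01:50, 03:50–04:40, 07:20–07:50, 09:30–11:30, 11:50–12:00, 13:50–14:10

First set merges to 01:10–04:40, 11:50–14:10.
Second set merges to 01:50–03:50, 07:20–07:50, 09:30–11:30, 12:00–13:50.
Only in the first: 01:10–01:50, 03:50–04:40, 11:50–12:00, 13:50–14:10.
Only in the second: 07:20–07:50, 09:30–11:30.
Together these are the periods covered by exactly one.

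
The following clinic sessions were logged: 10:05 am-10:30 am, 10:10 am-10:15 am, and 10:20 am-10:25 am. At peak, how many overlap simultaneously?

At 10:10 am, 2 of the intervals are simultaneously active.
No point has more.

2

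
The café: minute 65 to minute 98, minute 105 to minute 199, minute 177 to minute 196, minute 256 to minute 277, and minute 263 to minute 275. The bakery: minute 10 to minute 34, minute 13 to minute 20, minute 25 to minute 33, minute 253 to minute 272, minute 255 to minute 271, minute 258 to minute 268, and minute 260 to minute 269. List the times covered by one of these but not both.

Merge the first list: minute 65 to minute 98, minute 105 to minute 199, minute 256 to minute 277.
Merge the second list: minute 10 to minute 34, minute 253 to minute 272.
A \ B = minute 65 to minute 98, minute 105 to minute 199, minute 272 to minute 277.
B \ A = minute 10 to minute 34, minute 253 to minute 256.
Union of the two gives the symmetric difference.

minute 10 to minute 34, minute 65 to minute 98, minute 105 to minute 199, minute 253 to minute 256, minute 272 to minute 277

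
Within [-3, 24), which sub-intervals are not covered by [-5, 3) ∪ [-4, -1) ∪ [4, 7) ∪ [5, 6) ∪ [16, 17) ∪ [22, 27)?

After merging, the occupied span is [-5, 3), [4, 7), [16, 17), [22, 27).
Complement within [-3, 24): [3, 4), [7, 16), [17, 22).

[3, 4) ∪ [7, 16) ∪ [17, 22)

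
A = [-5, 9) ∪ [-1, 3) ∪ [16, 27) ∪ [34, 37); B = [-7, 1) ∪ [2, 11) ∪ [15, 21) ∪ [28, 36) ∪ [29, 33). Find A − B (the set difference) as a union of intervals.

Merge the first list: [-5, 9), [16, 27), [34, 37).
Merge the second list: [-7, 1), [2, 11), [15, 21), [28, 36).
[-5, 9) minus B → [1, 2).
[16, 27) minus B → [21, 27).
[34, 37) minus B → [36, 37).

[1, 2) ∪ [21, 27) ∪ [36, 37)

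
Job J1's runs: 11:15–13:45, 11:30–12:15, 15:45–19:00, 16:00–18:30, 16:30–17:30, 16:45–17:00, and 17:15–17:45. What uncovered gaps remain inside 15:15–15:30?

15:15–15:30

After merging, the occupied span is 11:15–13:45, 15:45–19:00.
Gaps within 15:15–15:30: 15:15–15:30.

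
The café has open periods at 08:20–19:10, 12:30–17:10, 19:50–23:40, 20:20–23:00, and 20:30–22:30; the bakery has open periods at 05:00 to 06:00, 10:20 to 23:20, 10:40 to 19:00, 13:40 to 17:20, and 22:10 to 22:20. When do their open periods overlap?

10:20-19:10, 19:50-23:20

Merge the first list: 08:20-19:10, 19:50-23:40.
Merge the second list: 05:00-06:00, 10:20-23:20.
08:20-19:10 meets the second set on 10:20-19:10.
19:50-23:40 meets the second set on 19:50-23:20.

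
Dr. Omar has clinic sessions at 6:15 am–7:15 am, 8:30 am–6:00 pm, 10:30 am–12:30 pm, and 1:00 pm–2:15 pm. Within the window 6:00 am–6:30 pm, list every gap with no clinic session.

After merging, the occupied span is 6:15 am–7:15 am, 8:30 am–6:00 pm.
Complement within 6:00 am–6:30 pm: 6:00 am–6:15 am, 7:15 am–8:30 am, 6:00 pm–6:30 pm.

6:00 am–6:15 am, 7:15 am–8:30 am, 6:00 pm–6:30 pm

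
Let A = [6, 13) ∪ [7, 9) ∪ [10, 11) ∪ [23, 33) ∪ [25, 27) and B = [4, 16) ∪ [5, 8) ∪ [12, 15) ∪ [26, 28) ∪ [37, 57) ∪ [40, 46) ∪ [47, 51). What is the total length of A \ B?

8

A, merged: [6, 13), [23, 33).
B, merged: [4, 16), [26, 28), [37, 57).
A \ B = [23, 26), [28, 33).
Total: 3 + 5 = 8.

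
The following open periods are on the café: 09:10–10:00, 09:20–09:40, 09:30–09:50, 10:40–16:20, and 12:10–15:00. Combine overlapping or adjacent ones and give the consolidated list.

09:20–09:40 overlaps/touches 09:10–10:00 → extend to 09:10–10:00.
09:30–09:50 overlaps/touches 09:10–10:00 → extend to 09:10–10:00.
10:40–16:20 is disjoint → start new block.
12:10–15:00 overlaps/touches 10:40–16:20 → extend to 10:40–16:20.

09:10–10:00, 10:40–16:20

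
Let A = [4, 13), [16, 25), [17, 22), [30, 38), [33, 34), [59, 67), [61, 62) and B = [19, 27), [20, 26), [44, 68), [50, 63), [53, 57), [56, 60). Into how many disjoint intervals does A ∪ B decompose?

4

A, merged: [4, 13), [16, 25), [30, 38), [59, 67).
B, merged: [19, 27), [44, 68).
A ∪ B = [4, 13), [16, 27), [30, 38), [44, 68).
That is 4 disjoint pieces.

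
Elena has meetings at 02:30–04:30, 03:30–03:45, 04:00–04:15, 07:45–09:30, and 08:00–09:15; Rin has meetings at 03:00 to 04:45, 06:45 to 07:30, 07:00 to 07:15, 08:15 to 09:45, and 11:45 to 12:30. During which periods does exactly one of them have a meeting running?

First set merges to 02:30–04:30, 07:45–09:30.
Second set merges to 03:00–04:45, 06:45–07:30, 08:15–09:45, 11:45–12:30.
A \ B = 02:30–03:00, 07:45–08:15.
B \ A = 04:30–04:45, 06:45–07:30, 09:30–09:45, 11:45–12:30.
Union of the two gives the symmetric difference.

02:30–03:00, 04:30–04:45, 06:45–07:30, 07:45–08:15, 09:30–09:45, 11:45–12:30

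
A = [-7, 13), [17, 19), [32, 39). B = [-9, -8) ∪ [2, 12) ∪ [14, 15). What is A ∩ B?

[2, 12)

[-7, 13) meets the second set on [2, 12).
[17, 19): no overlap with the second set.
[32, 39): no overlap with the second set.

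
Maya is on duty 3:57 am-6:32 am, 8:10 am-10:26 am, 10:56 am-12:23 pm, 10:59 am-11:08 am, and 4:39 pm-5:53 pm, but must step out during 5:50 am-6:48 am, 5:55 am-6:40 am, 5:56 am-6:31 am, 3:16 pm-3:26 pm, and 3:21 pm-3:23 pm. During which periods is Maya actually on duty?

First set merges to 3:57 am-6:32 am, 8:10 am-10:26 am, 10:56 am-12:23 pm, 4:39 pm-5:53 pm.
Second set merges to 5:50 am-6:48 am, 3:16 pm-3:26 pm.
3:57 am-6:32 am with B removed leaves 3:57 am-5:50 am.
8:10 am-10:26 am is untouched.
10:56 am-12:23 pm is untouched.
4:39 pm-5:53 pm is untouched.

3:57 am-5:50 am, 8:10 am-10:26 am, 10:56 am-12:23 pm, 4:39 pm-5:53 pm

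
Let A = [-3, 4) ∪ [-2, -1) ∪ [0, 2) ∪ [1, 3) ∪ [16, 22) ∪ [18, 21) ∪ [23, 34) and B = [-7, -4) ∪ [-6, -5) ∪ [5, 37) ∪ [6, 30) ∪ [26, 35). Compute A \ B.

[-3, 4)

First set merges to [-3, 4), [16, 22), [23, 34).
Second set merges to [-7, -4), [5, 37).
[-3, 4): nothing removed.
[16, 22): entirely removed.
[23, 34): entirely removed.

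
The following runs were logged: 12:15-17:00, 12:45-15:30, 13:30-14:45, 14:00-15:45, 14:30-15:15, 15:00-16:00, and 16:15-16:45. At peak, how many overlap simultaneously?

Walk the sorted start/end points keeping a running depth.
The depth first hits 5 at 14:30.

5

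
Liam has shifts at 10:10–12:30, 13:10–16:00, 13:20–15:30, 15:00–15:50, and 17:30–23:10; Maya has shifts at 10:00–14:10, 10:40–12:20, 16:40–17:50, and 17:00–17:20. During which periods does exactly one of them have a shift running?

10:00–10:10, 12:30–13:10, 14:10–16:00, 16:40–17:30, 17:50–23:10

Merge the first list: 10:10–12:30, 13:10–16:00, 17:30–23:10.
Merge the second list: 10:00–14:10, 16:40–17:50.
A \ B = 14:10–16:00, 17:50–23:10.
B \ A = 10:00–10:10, 12:30–13:10, 16:40–17:30.
Union of the two gives the symmetric difference.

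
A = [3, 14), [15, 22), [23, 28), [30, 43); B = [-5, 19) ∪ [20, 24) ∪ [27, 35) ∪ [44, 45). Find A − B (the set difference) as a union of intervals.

[19, 20) ∪ [24, 27) ∪ [35, 43)

[3, 14): fully covered by B → removed.
[15, 22) minus B → [19, 20).
[23, 28) minus B → [24, 27).
[30, 43) minus B → [35, 43).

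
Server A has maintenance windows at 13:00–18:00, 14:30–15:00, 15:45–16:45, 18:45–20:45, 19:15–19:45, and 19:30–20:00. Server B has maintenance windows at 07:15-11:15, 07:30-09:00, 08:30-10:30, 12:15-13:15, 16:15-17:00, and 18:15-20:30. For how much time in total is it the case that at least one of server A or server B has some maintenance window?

A, merged: 13:00-18:00, 18:45-20:45.
B, merged: 07:15-11:15, 12:15-13:15, 16:15-17:00, 18:15-20:30.
A ∪ B = 07:15-11:15, 12:15-18:00, 18:15-20:45.
Total: 4 h + 5 h 45 min + 2 h 30 min = 12 h 15 min.

12 h 15 min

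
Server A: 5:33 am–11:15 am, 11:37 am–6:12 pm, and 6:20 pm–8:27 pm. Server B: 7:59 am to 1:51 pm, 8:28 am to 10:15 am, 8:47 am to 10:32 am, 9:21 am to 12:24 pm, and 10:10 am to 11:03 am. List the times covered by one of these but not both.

B, merged: 7:59 am–1:51 pm.
A \ B = 5:33 am–7:59 am, 1:51 pm–6:12 pm, 6:20 pm–8:27 pm.
B \ A = 11:15 am–11:37 am.
Union of the two gives the symmetric difference.

5:33 am–7:59 am, 11:15 am–11:37 am, 1:51 pm–6:12 pm, 6:20 pm–8:27 pm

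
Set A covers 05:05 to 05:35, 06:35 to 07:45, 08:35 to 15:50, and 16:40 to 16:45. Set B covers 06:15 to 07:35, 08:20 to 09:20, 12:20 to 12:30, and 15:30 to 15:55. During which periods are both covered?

06:35-07:35, 08:35-09:20, 12:20-12:30, 15:30-15:50

05:05-05:35 meets no B interval.
06:35-07:45 ∩ B → 06:35-07:35.
08:35-15:50 ∩ B → 08:35-09:20, 12:20-12:30, 15:30-15:50.
16:40-16:45 meets no B interval.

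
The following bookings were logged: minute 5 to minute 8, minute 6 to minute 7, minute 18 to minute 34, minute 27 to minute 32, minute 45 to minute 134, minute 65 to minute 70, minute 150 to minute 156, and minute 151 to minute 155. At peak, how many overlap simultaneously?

2

Sweep endpoints in order; track running count of active intervals.
Peak of 2 reached at minute 6.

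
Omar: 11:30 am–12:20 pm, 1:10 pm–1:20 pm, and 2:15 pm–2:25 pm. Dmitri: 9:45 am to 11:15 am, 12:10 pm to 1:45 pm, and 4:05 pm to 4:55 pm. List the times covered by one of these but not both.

A \ B = 11:30 am–12:10 pm, 2:15 pm–2:25 pm.
B \ A = 9:45 am–11:15 am, 12:20 pm–1:10 pm, 1:20 pm–1:45 pm, 4:05 pm–4:55 pm.
Union of the two gives the symmetric difference.

9:45 am–11:15 am, 11:30 am–12:10 pm, 12:20 pm–1:10 pm, 1:20 pm–1:45 pm, 2:15 pm–2:25 pm, 4:05 pm–4:55 pm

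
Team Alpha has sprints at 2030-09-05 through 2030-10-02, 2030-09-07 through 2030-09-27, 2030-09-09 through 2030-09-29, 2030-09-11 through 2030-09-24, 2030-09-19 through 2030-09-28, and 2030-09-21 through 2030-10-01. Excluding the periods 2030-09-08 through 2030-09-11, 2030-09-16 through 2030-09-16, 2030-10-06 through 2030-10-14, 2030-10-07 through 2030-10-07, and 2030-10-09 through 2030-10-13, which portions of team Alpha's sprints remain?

A, merged: 2030-09-05 through 2030-10-02.
B, merged: 2030-09-08 through 2030-09-11, 2030-09-16 through 2030-09-16, 2030-10-06 through 2030-10-14.
2030-09-05 through 2030-10-02 minus B → 2030-09-05 through 2030-09-07, 2030-09-12 through 2030-09-15, 2030-09-17 through 2030-10-02.

2030-09-05 through 2030-09-07, 2030-09-12 through 2030-09-15, 2030-09-17 through 2030-10-02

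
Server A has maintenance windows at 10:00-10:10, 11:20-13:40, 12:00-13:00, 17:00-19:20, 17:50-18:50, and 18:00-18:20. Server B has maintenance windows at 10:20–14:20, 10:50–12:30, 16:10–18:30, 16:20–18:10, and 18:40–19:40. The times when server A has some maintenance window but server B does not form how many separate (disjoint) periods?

2

First set merges to 10:00-10:10, 11:20-13:40, 17:00-19:20.
Second set merges to 10:20-14:20, 16:10-18:30, 18:40-19:40.
A \ B = 10:00-10:10, 18:30-18:40.
That is 2 disjoint pieces.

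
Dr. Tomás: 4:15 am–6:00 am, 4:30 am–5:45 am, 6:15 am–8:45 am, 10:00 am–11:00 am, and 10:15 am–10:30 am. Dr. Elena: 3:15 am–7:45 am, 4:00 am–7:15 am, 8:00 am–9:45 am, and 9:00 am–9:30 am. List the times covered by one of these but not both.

3:15 am–4:15 am, 6:00 am–6:15 am, 7:45 am–8:00 am, 8:45 am–9:45 am, 10:00 am–11:00 am

A, merged: 4:15 am–6:00 am, 6:15 am–8:45 am, 10:00 am–11:00 am.
B, merged: 3:15 am–7:45 am, 8:00 am–9:45 am.
A but not B: 7:45 am–8:00 am, 10:00 am–11:00 am.
B but not A: 3:15 am–4:15 am, 6:00 am–6:15 am, 8:45 am–9:45 am.
Combining gives A △ B.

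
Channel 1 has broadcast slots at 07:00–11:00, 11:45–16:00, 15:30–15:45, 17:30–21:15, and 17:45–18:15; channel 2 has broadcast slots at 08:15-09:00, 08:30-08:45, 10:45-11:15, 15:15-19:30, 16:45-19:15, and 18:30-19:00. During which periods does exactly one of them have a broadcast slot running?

07:00–08:15, 09:00–10:45, 11:00–11:15, 11:45–15:15, 16:00–17:30, 19:30–21:15

A, merged: 07:00–11:00, 11:45–16:00, 17:30–21:15.
B, merged: 08:15–09:00, 10:45–11:15, 15:15–19:30.
A \ B = 07:00–08:15, 09:00–10:45, 11:45–15:15, 19:30–21:15.
B \ A = 11:00–11:15, 16:00–17:30.
Union of the two gives the symmetric difference.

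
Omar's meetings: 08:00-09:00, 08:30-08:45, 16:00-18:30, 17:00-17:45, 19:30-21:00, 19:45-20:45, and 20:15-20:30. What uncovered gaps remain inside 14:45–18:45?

14:45-16:00, 18:30-18:45

After merging, the occupied span is 08:00-09:00, 16:00-18:30, 19:30-21:00.
Gaps within 14:45-18:45: 14:45-16:00, 18:30-18:45.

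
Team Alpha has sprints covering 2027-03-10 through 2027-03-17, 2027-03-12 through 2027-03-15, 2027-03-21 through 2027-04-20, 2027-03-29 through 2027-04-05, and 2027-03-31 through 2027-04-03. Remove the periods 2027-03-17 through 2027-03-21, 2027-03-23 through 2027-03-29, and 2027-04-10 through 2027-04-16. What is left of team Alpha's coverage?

2027-03-10 through 2027-03-16, 2027-03-22 through 2027-03-22, 2027-03-30 through 2027-04-09, 2027-04-17 through 2027-04-20

Merge the first list: 2027-03-10 through 2027-03-17, 2027-03-21 through 2027-04-20.
2027-03-10 through 2027-03-17 minus B → 2027-03-10 through 2027-03-16.
2027-03-21 through 2027-04-20 minus B → 2027-03-22 through 2027-03-22, 2027-03-30 through 2027-04-09, 2027-04-17 through 2027-04-20.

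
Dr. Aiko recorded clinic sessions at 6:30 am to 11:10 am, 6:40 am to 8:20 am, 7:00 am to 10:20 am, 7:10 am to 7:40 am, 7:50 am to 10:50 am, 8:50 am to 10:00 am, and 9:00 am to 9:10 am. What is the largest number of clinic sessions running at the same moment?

5

At 9:00 am, 5 of the intervals are simultaneously active.
No point has more.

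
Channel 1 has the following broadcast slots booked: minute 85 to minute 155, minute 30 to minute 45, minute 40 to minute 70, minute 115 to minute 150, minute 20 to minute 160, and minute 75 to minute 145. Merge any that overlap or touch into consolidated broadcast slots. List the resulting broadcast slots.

Sort by start: minute 20 to minute 160, minute 30 to minute 45, minute 40 to minute 70, minute 75 to minute 145, minute 85 to minute 155, minute 115 to minute 150.
minute 30 to minute 45 overlaps/touches minute 20 to minute 160 → extend to minute 20 to minute 160.
minute 40 to minute 70 overlaps/touches minute 20 to minute 160 → extend to minute 20 to minute 160.
minute 75 to minute 145 overlaps/touches minute 20 to minute 160 → extend to minute 20 to minute 160.
minute 85 to minute 155 overlaps/touches minute 20 to minute 160 → extend to minute 20 to minute 160.
minute 115 to minute 150 overlaps/touches minute 20 to minute 160 → extend to minute 20 to minute 160.

minute 20 to minute 160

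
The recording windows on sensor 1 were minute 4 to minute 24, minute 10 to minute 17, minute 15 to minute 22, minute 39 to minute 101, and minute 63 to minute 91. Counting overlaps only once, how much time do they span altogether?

Merged: minute 4 to minute 24, minute 39 to minute 101.
Lengths: 20 minutes + 62 minutes = 82 minutes.

82 minutes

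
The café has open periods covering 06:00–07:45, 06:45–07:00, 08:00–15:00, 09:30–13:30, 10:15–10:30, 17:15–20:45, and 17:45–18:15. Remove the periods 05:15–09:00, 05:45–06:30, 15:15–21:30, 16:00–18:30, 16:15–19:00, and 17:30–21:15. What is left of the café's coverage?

09:00–15:00

A, merged: 06:00–07:45, 08:00–15:00, 17:15–20:45.
B, merged: 05:15–09:00, 15:15–21:30.
06:00–07:45: entirely removed.
08:00–15:00 \ B = 09:00–15:00.
17:15–20:45: entirely removed.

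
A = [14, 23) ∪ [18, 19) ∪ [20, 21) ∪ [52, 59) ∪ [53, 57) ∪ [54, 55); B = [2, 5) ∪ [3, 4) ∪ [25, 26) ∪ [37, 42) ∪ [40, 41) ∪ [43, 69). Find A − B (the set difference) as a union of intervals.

[14, 23)

Merge the first list: [14, 23), [52, 59).
Merge the second list: [2, 5), [25, 26), [37, 42), [43, 69).
[14, 23) is untouched.
[52, 59) lies entirely inside B → drops out.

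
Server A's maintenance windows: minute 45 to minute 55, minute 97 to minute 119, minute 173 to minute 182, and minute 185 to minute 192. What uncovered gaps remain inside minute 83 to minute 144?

minute 83 to minute 97, minute 119 to minute 144

After merging, the occupied span is minute 45 to minute 55, minute 97 to minute 119, minute 173 to minute 182, minute 185 to minute 192.
Uncovered inside minute 83 to minute 144: minute 83 to minute 97, minute 119 to minute 144.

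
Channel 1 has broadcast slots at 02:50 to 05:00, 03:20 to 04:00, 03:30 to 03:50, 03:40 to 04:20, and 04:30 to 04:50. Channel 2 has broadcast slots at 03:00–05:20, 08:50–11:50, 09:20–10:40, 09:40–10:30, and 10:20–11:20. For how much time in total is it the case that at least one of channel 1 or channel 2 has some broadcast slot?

A, merged: 02:50–05:00.
B, merged: 03:00–05:20, 08:50–11:50.
A ∪ B = 02:50–05:20, 08:50–11:50.
Total: 2 h 30 min + 3 h = 5 h 30 min.

5 h 30 min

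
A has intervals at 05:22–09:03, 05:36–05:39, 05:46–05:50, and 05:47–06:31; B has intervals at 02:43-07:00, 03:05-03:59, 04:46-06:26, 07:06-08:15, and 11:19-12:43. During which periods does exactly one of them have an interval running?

02:43–05:22, 07:00–07:06, 08:15–09:03, 11:19–12:43

Merge the first list: 05:22–09:03.
Merge the second list: 02:43–07:00, 07:06–08:15, 11:19–12:43.
Only in the first: 07:00–07:06, 08:15–09:03.
Only in the second: 02:43–05:22, 11:19–12:43.
Together these are the periods covered by exactly one.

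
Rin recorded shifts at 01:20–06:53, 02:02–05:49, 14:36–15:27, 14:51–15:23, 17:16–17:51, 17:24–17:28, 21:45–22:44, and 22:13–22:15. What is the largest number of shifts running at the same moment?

2

At 02:02, 2 of the intervals are simultaneously active.
No point has more.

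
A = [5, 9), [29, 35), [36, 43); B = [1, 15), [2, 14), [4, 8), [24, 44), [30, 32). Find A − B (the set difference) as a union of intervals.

none

B, merged: [1, 15), [24, 44).
[5, 9): fully covered by B → removed.
[29, 35): fully covered by B → removed.
[36, 43): fully covered by B → removed.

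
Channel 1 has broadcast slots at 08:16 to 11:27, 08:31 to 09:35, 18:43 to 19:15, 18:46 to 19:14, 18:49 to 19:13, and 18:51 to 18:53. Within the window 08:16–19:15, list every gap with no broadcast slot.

11:27–18:43

The merged coverage is 08:16–11:27, 18:43–19:15.
Complement within 08:16–19:15: 11:27–18:43.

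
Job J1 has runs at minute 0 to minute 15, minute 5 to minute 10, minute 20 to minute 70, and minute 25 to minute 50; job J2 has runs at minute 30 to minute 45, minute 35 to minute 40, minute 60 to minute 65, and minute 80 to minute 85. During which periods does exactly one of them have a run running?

minute 0 to minute 15, minute 20 to minute 30, minute 45 to minute 60, minute 65 to minute 70, minute 80 to minute 85

First set merges to minute 0 to minute 15, minute 20 to minute 70.
Second set merges to minute 30 to minute 45, minute 60 to minute 65, minute 80 to minute 85.
Only in the first: minute 0 to minute 15, minute 20 to minute 30, minute 45 to minute 60, minute 65 to minute 70.
Only in the second: minute 80 to minute 85.
Together these are the periods covered by exactly one.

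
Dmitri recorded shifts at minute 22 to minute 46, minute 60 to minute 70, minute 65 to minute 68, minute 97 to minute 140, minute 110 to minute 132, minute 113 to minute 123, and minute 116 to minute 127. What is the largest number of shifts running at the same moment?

Walk the sorted start/end points keeping a running depth.
The depth first hits 4 at minute 116.

4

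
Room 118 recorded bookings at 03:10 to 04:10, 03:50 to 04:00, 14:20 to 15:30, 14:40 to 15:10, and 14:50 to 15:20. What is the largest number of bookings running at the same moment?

3

Walk the sorted start/end points keeping a running depth.
The depth first hits 3 at 14:50.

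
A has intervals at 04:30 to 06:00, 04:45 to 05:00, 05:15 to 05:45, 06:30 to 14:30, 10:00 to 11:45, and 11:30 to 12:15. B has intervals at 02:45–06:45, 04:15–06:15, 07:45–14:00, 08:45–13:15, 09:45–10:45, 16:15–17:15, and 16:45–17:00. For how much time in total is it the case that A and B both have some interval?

Merge the first list: 04:30–06:00, 06:30–14:30.
Merge the second list: 02:45–06:45, 07:45–14:00, 16:15–17:15.
A ∩ B = 04:30–06:00, 06:30–06:45, 07:45–14:00.
Total: 1 h 30 min + 15 min + 6 h 15 min = 8 h.

8 h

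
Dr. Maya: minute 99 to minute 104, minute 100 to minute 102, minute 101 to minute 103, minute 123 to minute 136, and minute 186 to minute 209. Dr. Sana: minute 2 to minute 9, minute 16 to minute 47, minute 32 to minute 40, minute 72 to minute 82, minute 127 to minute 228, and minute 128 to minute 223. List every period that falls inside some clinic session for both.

A, merged: minute 99 to minute 104, minute 123 to minute 136, minute 186 to minute 209.
B, merged: minute 2 to minute 9, minute 16 to minute 47, minute 72 to minute 82, minute 127 to minute 228.
minute 99 to minute 104: no overlap with the second set.
minute 123 to minute 136 meets the second set on minute 127 to minute 136.
minute 186 to minute 209 meets the second set on minute 186 to minute 209.

minute 127 to minute 136, minute 186 to minute 209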